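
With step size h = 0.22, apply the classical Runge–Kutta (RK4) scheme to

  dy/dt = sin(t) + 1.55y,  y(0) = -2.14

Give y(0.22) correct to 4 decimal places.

-2.9824

RK4: k1 = f(t_n, y_n); k2 = f(t_n + h/2, y_n + (h/2)·k1); k3 = f(t_n + h/2, y_n + (h/2)·k2); k4 = f(t_n + h, y_n + h·k3); y_{n+1} = y_n + (h/6)·(k1 + 2k2 + 2k3 + k4).
t=0.000000, y=-2.140000:
  k1 = f(0.000000, -2.140000) = -3.317000
  k2 = f(0.110000, -2.504870) = -3.772770
  k3 = f(0.110000, -2.555005) = -3.850479
  k4 = f(0.220000, -2.987105) = -4.411784
  y ← -2.140000 + (0.22/6)·(k1 + 2k2 + 2k3 + k4) = -2.982427
y(0.22) ≈ -2.9824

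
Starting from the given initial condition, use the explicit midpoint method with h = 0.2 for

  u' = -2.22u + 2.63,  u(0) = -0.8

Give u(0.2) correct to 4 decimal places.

-0.1144

Midpoint: k1 = f(x_n, u_n); k2 = f(x_n + h/2, u_n + (h/2)·k1); u_{n+1} = u_n + h·k2.
x=0.000000, u=-0.800000:
  k1 = f(0.000000, -0.800000) = 4.406000
  k2 = f(0.100000, -0.359400) = 3.427868
  u ← -0.800000 + 0.2·3.427868 = -0.114426
u(0.2) ≈ -0.1144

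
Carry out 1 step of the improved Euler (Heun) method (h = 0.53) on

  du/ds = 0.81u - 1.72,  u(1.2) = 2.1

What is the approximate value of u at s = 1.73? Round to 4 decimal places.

2.0878

Heun: k1 = f(s_n, u_n); k2 = f(s_n + h, u_n + h·k1); u_{n+1} = u_n + (h/2)·(k1 + k2).
s=1.200000, u=2.100000:
  k1 = f(1.200000, 2.100000) = -0.019000
  k2 = f(1.730000, 2.089930) = -0.027157
  u ← 2.100000 + (0.53/2)·(-0.019000 + (-0.027157)) = 2.087768
u(1.73) ≈ 2.0878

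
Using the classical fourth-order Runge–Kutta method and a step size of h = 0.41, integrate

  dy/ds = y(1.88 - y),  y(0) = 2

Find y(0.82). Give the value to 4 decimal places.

1.9047

RK4: k1 = f(s_n, y_n); k2 = f(s_n + h/2, y_n + (h/2)·k1); k3 = f(s_n + h/2, y_n + (h/2)·k2); k4 = f(s_n + h, y_n + h·k3); y_{n+1} = y_n + (h/6)·(k1 + 2k2 + 2k3 + k4).
s=0.000000, y=2.000000:
  k1 = f(0.000000, 2.000000) = -0.240000
  k2 = f(0.205000, 1.950800) = -0.138117
  k3 = f(0.205000, 1.971686) = -0.180776
  k4 = f(0.410000, 1.925882) = -0.088363
  y ← 2.000000 + (0.41/6)·(k1 + 2k2 + 2k3 + k4) = 1.933980
s=0.410000, y=1.933980:
  k1 = f(0.410000, 1.933980) = -0.104396
  k2 = f(0.615000, 1.912579) = -0.062309
  k3 = f(0.615000, 1.921206) = -0.079166
  k4 = f(0.820000, 1.901522) = -0.040924
  y ← 1.933980 + (0.41/6)·(k1 + 2k2 + 2k3 + k4) = 1.904715
y(0.82) ≈ 1.9047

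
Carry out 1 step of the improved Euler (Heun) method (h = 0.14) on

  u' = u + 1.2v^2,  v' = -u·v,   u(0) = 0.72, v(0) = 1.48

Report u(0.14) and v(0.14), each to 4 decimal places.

1.1864, 1.2947

Heun on (u,v): k1 = f(x_n, state_n); k2 = f(x_n + h, state_n + h·k1); state_{n+1} = state_n + (h/2)·(k1 + k2).
0.000000: (0.720000, 1.480000)
  k1 = (3.348480, -1.065600)
  predictor → (1.188787, 1.330816)
  k2 = (3.314073, -1.582057)
  → (1.186379, 1.294664)
(u(0.14), v(0.14)) ≈ (1.1864, 1.2947)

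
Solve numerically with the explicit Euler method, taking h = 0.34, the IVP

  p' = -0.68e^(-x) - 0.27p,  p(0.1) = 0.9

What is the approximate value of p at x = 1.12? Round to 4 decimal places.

Euler: p_{n+1} = p_n + h·f(x_n, p_n).
x=0.100000, p=0.900000: f=-0.858289 → p ← 0.900000 + 0.34·(-0.858289) = 0.608182
x=0.440000, p=0.608182: f=-0.602154 → p ← 0.608182 + 0.34·(-0.602154) = 0.403449
x=0.780000, p=0.403449: f=-0.420647 → p ← 0.403449 + 0.34·(-0.420647) = 0.260429
p(1.12) ≈ 0.2604

0.2604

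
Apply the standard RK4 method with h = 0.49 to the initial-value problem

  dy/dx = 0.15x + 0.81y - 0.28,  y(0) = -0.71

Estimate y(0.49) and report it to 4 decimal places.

RK4: k1 = f(x_n, y_n); k2 = f(x_n + h/2, y_n + (h/2)·k1); k3 = f(x_n + h/2, y_n + (h/2)·k2); k4 = f(x_n + h, y_n + h·k3); y_{n+1} = y_n + (h/6)·(k1 + 2k2 + 2k3 + k4).
x=0.000000, y=-0.710000:
  k1 = f(0.000000, -0.710000) = -0.855100
  k2 = f(0.245000, -0.919499) = -0.988045
  k3 = f(0.245000, -0.952071) = -1.014427
  k4 = f(0.490000, -1.207069) = -1.184226
  y ← -0.710000 + (0.49/6)·(k1 + 2k2 + 2k3 + k4) = -1.203615
y(0.49) ≈ -1.2036

-1.2036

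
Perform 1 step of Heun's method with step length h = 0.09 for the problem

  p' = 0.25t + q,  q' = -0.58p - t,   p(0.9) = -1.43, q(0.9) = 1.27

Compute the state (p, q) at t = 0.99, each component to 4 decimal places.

Heun on (p,q): k1 = f(t_n, state_n); k2 = f(t_n + h, state_n + h·k1); state_{n+1} = state_n + (h/2)·(k1 + k2).
0.900000: (-1.430000, 1.270000)
  k1 = (1.495000, -0.070600)
  predictor → (-1.295450, 1.263646)
  k2 = (1.511146, -0.238639)
  → (-1.294723, 1.256084)
(p(0.99), q(0.99)) ≈ (-1.2947, 1.2561)

-1.2947, 1.2561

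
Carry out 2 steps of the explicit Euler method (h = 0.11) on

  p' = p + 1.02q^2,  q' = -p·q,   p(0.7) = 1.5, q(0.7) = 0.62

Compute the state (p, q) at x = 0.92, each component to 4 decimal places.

1.9261, 0.4204

Euler on (p,q): p_{n+1} = p_n + h·p', q_{n+1} = q_n + h·q'.
0.700000: (1.500000, 0.620000); f=(1.892088, -0.930000) → (1.708130, 0.517700)
0.810000: (1.708130, 0.517700); f=(1.981503, -0.884299) → (1.926095, 0.420427)
(p(0.92), q(0.92)) ≈ (1.9261, 0.4204)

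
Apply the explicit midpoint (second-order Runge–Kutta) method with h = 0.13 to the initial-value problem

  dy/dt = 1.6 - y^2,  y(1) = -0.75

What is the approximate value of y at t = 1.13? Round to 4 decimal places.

Midpoint: k1 = f(t_n, y_n); k2 = f(t_n + h/2, y_n + (h/2)·k1); y_{n+1} = y_n + h·k2.
t=1.000000, y=-0.750000:
  k1 = f(1.000000, -0.750000) = 1.037500
  k2 = f(1.065000, -0.682562) = 1.134108
  y ← -0.750000 + 0.13·1.134108 = -0.602566
y(1.13) ≈ -0.6026

-0.6026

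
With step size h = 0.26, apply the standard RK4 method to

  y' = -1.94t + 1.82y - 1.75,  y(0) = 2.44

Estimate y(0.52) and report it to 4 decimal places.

4.4011

RK4: k1 = f(t_n, y_n); k2 = f(t_n + h/2, y_n + (h/2)·k1); k3 = f(t_n + h/2, y_n + (h/2)·k2); k4 = f(t_n + h, y_n + h·k3); y_{n+1} = y_n + (h/6)·(k1 + 2k2 + 2k3 + k4).
t=0.000000, y=2.440000:
  k1 = f(0.000000, 2.440000) = 2.690800
  k2 = f(0.130000, 2.789804) = 3.075243
  k3 = f(0.130000, 2.839782) = 3.166203
  k4 = f(0.260000, 3.263213) = 3.684647
  y ← 2.440000 + (0.26/6)·(k1 + 2k2 + 2k3 + k4) = 3.257195
t=0.260000, y=3.257195:
  k1 = f(0.260000, 3.257195) = 3.673694
  k2 = f(0.390000, 3.734775) = 4.290690
  k3 = f(0.390000, 3.814984) = 4.436672
  k4 = f(0.520000, 4.410729) = 5.268727
  y ← 3.257195 + (0.26/6)·(k1 + 2k2 + 2k3 + k4) = 4.401071
y(0.52) ≈ 4.4011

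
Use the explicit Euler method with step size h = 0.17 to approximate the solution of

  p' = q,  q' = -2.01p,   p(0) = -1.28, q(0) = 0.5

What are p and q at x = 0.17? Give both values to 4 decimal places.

Euler on (p,q): p_{n+1} = p_n + h·p', q_{n+1} = q_n + h·q'.
0.000000: (-1.280000, 0.500000); f=(0.500000, 2.572800) → (-1.195000, 0.937376)
(p(0.17), q(0.17)) ≈ (-1.1950, 0.9374)

-1.1950, 0.9374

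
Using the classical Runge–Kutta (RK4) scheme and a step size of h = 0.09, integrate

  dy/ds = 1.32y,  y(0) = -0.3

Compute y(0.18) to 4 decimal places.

-0.3805

RK4: k1 = f(s_n, y_n); k2 = f(s_n + h/2, y_n + (h/2)·k1); k3 = f(s_n + h/2, y_n + (h/2)·k2); k4 = f(s_n + h, y_n + h·k3); y_{n+1} = y_n + (h/6)·(k1 + 2k2 + 2k3 + k4).
s=0.000000, y=-0.300000:
  k1 = f(0.000000, -0.300000) = -0.396000
  k2 = f(0.045000, -0.317820) = -0.419522
  k3 = f(0.045000, -0.318879) = -0.420920
  k4 = f(0.090000, -0.337883) = -0.446005
  y ← -0.300000 + (0.09/6)·(k1 + 2k2 + 2k3 + k4) = -0.337843
s=0.090000, y=-0.337843:
  k1 = f(0.090000, -0.337843) = -0.445953
  k2 = f(0.135000, -0.357911) = -0.472443
  k3 = f(0.135000, -0.359103) = -0.474016
  k4 = f(0.180000, -0.380505) = -0.502266
  y ← -0.337843 + (0.09/6)·(k1 + 2k2 + 2k3 + k4) = -0.380460
y(0.18) ≈ -0.3805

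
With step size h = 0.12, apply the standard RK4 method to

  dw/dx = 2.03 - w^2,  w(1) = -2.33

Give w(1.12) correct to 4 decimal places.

RK4: k1 = f(x_n, w_n); k2 = f(x_n + h/2, w_n + (h/2)·k1); k3 = f(x_n + h/2, w_n + (h/2)·k2); k4 = f(x_n + h, w_n + h·k3); w_{n+1} = w_n + (h/6)·(k1 + 2k2 + 2k3 + k4).
x=1.000000, w=-2.330000:
  k1 = f(1.000000, -2.330000) = -3.398900
  k2 = f(1.060000, -2.533934) = -4.390822
  k3 = f(1.060000, -2.593449) = -4.695979
  k4 = f(1.120000, -2.893518) = -6.342444
  w ← -2.330000 + (0.12/6)·(k1 + 2k2 + 2k3 + k4) = -2.888299
w(1.12) ≈ -2.8883

-2.8883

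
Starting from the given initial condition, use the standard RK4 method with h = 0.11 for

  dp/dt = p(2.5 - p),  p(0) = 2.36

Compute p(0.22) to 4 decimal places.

RK4: k1 = f(t_n, p_n); k2 = f(t_n + h/2, p_n + (h/2)·k1); k3 = f(t_n + h/2, p_n + (h/2)·k2); k4 = f(t_n + h, p_n + h·k3); p_{n+1} = p_n + (h/6)·(k1 + 2k2 + 2k3 + k4).
t=0.000000, p=2.360000:
  k1 = f(0.000000, 2.360000) = 0.330400
  k2 = f(0.055000, 2.378172) = 0.289728
  k3 = f(0.055000, 2.375935) = 0.294770
  k4 = f(0.110000, 2.392425) = 0.257366
  p ← 2.360000 + (0.11/6)·(k1 + 2k2 + 2k3 + k4) = 2.392207
t=0.110000, p=2.392207:
  k1 = f(0.110000, 2.392207) = 0.257862
  k2 = f(0.165000, 2.406390) = 0.225263
  k3 = f(0.165000, 2.404597) = 0.229406
  k4 = f(0.220000, 2.417442) = 0.199579
  p ← 2.392207 + (0.11/6)·(k1 + 2k2 + 2k3 + k4) = 2.417265
p(0.22) ≈ 2.4173

2.4173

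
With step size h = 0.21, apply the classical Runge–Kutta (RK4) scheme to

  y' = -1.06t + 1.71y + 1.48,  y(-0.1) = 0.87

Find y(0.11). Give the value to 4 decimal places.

1.6201

RK4: k1 = f(t_n, y_n); k2 = f(t_n + h/2, y_n + (h/2)·k1); k3 = f(t_n + h/2, y_n + (h/2)·k2); k4 = f(t_n + h, y_n + h·k3); y_{n+1} = y_n + (h/6)·(k1 + 2k2 + 2k3 + k4).
t=-0.100000, y=0.870000:
  k1 = f(-0.100000, 0.870000) = 3.073700
  k2 = f(0.005000, 1.192738) = 3.514283
  k3 = f(0.005000, 1.239000) = 3.593389
  k4 = f(0.110000, 1.624612) = 4.141486
  y ← 0.870000 + (0.21/6)·(k1 + 2k2 + 2k3 + k4) = 1.620069
y(0.11) ≈ 1.6201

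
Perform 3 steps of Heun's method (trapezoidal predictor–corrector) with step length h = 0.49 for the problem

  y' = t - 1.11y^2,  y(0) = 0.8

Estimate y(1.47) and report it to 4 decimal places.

0.9891

Heun: k1 = f(t_n, y_n); k2 = f(t_n + h, y_n + h·k1); y_{n+1} = y_n + (h/2)·(k1 + k2).
t=0.000000, y=0.800000:
  k1 = f(0.000000, 0.800000) = -0.710400
  k2 = f(0.490000, 0.451904) = 0.263319
  y ← 0.800000 + (0.49/2)·(-0.710400 + 0.263319) = 0.690465
t=0.490000, y=0.690465:
  k1 = f(0.490000, 0.690465) = -0.039184
  k2 = f(0.980000, 0.671265) = 0.479838
  y ← 0.690465 + (0.49/2)·(-0.039184 + 0.479838) = 0.798425
t=0.980000, y=0.798425:
  k1 = f(0.980000, 0.798425) = 0.272394
  k2 = f(1.470000, 0.931898) = 0.506038
  y ← 0.798425 + (0.49/2)·(0.272394 + 0.506038) = 0.989141
y(1.47) ≈ 0.9891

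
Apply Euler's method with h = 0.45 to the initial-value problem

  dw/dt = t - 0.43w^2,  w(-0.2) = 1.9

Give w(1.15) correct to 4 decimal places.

Euler: w_{n+1} = w_n + h·f(t_n, w_n).
t=-0.200000, w=1.900000: f=-1.752300 → w ← 1.900000 + 0.45·(-1.752300) = 1.111465
t=0.250000, w=1.111465: f=-0.281202 → w ← 1.111465 + 0.45·(-0.281202) = 0.984924
t=0.700000, w=0.984924: f=0.282868 → w ← 0.984924 + 0.45·0.282868 = 1.112214
w(1.15) ≈ 1.1122

1.1122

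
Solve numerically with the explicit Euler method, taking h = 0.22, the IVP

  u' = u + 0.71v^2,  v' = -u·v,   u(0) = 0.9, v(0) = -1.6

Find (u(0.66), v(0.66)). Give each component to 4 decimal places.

2.6588, -0.4658

Euler on (u,v): u_{n+1} = u_n + h·u', v_{n+1} = v_n + h·v'.
0.000000: (0.900000, -1.600000); f=(2.717600, 1.440000) → (1.497872, -1.283200)
0.220000: (1.497872, -1.283200); f=(2.666960, 1.922069) → (2.084603, -0.860345)
0.440000: (2.084603, -0.860345); f=(2.610140, 1.793477) → (2.658834, -0.465780)
(u(0.66), v(0.66)) ≈ (2.6588, -0.4658)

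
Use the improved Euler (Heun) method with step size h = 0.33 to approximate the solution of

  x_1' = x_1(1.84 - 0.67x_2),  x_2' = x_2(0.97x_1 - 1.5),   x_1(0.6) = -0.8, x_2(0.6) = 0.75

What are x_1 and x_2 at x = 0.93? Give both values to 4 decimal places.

Heun on (x_1,x_2): k1 = f(x_n, state_n); k2 = f(x_n + h, state_n + h·k1); state_{n+1} = state_n + (h/2)·(k1 + k2).
0.600000: (-0.800000, 0.750000)
  k1 = (-1.070000, -1.707000)
  predictor → (-1.153100, 0.186690)
  k2 = (-1.977472, -0.488849)
  → (-1.302833, 0.387685)
(x_1(0.93), x_2(0.93)) ≈ (-1.3028, 0.3877)

-1.3028, 0.3877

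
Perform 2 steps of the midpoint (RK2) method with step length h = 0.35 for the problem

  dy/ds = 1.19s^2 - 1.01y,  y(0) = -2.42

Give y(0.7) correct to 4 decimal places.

Midpoint: k1 = f(s_n, y_n); k2 = f(s_n + h/2, y_n + (h/2)·k1); y_{n+1} = y_n + h·k2.
s=0.000000, y=-2.420000:
  k1 = f(0.000000, -2.420000) = 2.444200
  k2 = f(0.175000, -1.992265) = 2.048631
  y ← -2.420000 + 0.35·2.048631 = -1.702979
s=0.350000, y=-1.702979:
  k1 = f(0.350000, -1.702979) = 1.865784
  k2 = f(0.525000, -1.376467) = 1.718225
  y ← -1.702979 + 0.35·1.718225 = -1.101600
y(0.7) ≈ -1.1016

-1.1016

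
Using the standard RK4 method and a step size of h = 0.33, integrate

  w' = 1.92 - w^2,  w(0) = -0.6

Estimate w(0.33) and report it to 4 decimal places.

-0.0092

RK4: k1 = f(x_n, w_n); k2 = f(x_n + h/2, w_n + (h/2)·k1); k3 = f(x_n + h/2, w_n + (h/2)·k2); k4 = f(x_n + h, w_n + h·k3); w_{n+1} = w_n + (h/6)·(k1 + 2k2 + 2k3 + k4).
x=0.000000, w=-0.600000:
  k1 = f(0.000000, -0.600000) = 1.560000
  k2 = f(0.165000, -0.342600) = 1.802625
  k3 = f(0.165000, -0.302567) = 1.828453
  k4 = f(0.330000, 0.003390) = 1.919989
  w ← -0.600000 + (0.33/6)·(k1 + 2k2 + 2k3 + k4) = -0.009182
w(0.33) ≈ -0.0092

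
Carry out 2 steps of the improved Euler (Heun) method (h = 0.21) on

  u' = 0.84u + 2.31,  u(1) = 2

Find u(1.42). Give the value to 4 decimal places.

3.9986

Heun: k1 = f(t_n, u_n); k2 = f(t_n + h, u_n + h·k1); u_{n+1} = u_n + (h/2)·(k1 + k2).
t=1.000000, u=2.000000:
  k1 = f(1.000000, 2.000000) = 3.990000
  k2 = f(1.210000, 2.837900) = 4.693836
  u ← 2.000000 + (0.21/2)·(3.990000 + 4.693836) = 2.911803
t=1.210000, u=2.911803:
  k1 = f(1.210000, 2.911803) = 4.755914
  k2 = f(1.420000, 3.910545) = 5.594858
  u ← 2.911803 + (0.21/2)·(4.755914 + 5.594858) = 3.998634
u(1.42) ≈ 3.9986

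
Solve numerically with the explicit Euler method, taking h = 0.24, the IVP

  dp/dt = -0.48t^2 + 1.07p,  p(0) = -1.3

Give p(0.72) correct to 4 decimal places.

-2.6156

Euler: p_{n+1} = p_n + h·f(t_n, p_n).
t=0.000000, p=-1.300000: f=-1.391000 → p ← -1.300000 + 0.24·(-1.391000) = -1.633840
t=0.240000, p=-1.633840: f=-1.775857 → p ← -1.633840 + 0.24·(-1.775857) = -2.060046
t=0.480000, p=-2.060046: f=-2.314841 → p ← -2.060046 + 0.24·(-2.314841) = -2.615607
p(0.72) ≈ -2.6156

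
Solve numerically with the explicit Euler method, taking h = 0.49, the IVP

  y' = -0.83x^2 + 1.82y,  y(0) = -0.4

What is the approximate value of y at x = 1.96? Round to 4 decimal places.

-7.0907

Euler: y_{n+1} = y_n + h·f(x_n, y_n).
x=0.000000, y=-0.400000: f=-0.728000 → y ← -0.400000 + 0.49·(-0.728000) = -0.756720
x=0.490000, y=-0.756720: f=-1.576513 → y ← -0.756720 + 0.49·(-1.576513) = -1.529212
x=0.980000, y=-1.529212: f=-3.580297 → y ← -1.529212 + 0.49·(-3.580297) = -3.283557
x=1.470000, y=-3.283557: f=-7.769621 → y ← -3.283557 + 0.49·(-7.769621) = -7.090671
y(1.96) ≈ -7.0907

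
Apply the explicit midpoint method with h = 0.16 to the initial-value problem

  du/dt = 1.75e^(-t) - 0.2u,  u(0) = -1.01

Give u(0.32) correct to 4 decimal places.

Midpoint: k1 = f(t_n, u_n); k2 = f(t_n + h/2, u_n + (h/2)·k1); u_{n+1} = u_n + h·k2.
t=0.000000, u=-1.010000:
  k1 = f(0.000000, -1.010000) = 1.952000
  k2 = f(0.080000, -0.853840) = 1.786222
  u ← -1.010000 + 0.16·1.786222 = -0.724205
t=0.160000, u=-0.724205:
  k1 = f(0.160000, -0.724205) = 1.636093
  k2 = f(0.240000, -0.593317) = 1.495262
  u ← -0.724205 + 0.16·1.495262 = -0.484963
u(0.32) ≈ -0.4850

-0.4850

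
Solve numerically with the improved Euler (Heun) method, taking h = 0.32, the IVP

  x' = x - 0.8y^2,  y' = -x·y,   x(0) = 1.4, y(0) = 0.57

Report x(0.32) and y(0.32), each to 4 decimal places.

Heun on (x,y): k1 = f(t_n, state_n); k2 = f(t_n + h, state_n + h·k1); state_{n+1} = state_n + (h/2)·(k1 + k2).
0.000000: (1.400000, 0.570000)
  k1 = (1.140080, -0.798000)
  predictor → (1.764826, 0.314640)
  k2 = (1.685627, -0.555285)
  → (1.852113, 0.353474)
(x(0.32), y(0.32)) ≈ (1.8521, 0.3535)

1.8521, 0.3535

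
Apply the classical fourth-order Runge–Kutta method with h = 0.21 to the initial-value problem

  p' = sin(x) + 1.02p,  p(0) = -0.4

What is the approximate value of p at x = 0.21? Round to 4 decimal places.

-0.4719

RK4: k1 = f(x_n, p_n); k2 = f(x_n + h/2, p_n + (h/2)·k1); k3 = f(x_n + h/2, p_n + (h/2)·k2); k4 = f(x_n + h, p_n + h·k3); p_{n+1} = p_n + (h/6)·(k1 + 2k2 + 2k3 + k4).
x=0.000000, p=-0.400000:
  k1 = f(0.000000, -0.400000) = -0.408000
  k2 = f(0.105000, -0.442840) = -0.346890
  k3 = f(0.105000, -0.436423) = -0.340345
  k4 = f(0.210000, -0.471472) = -0.272442
  p ← -0.400000 + (0.21/6)·(k1 + 2k2 + 2k3 + k4) = -0.471922
p(0.21) ≈ -0.4719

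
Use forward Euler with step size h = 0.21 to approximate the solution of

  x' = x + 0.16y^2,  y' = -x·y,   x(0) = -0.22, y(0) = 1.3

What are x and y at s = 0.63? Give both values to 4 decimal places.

Euler on (x,y): x_{n+1} = x_n + h·x', y_{n+1} = y_n + h·y'.
0.000000: (-0.220000, 1.300000); f=(0.050400, 0.286000) → (-0.209416, 1.360060)
0.210000: (-0.209416, 1.360060); f=(0.086546, 0.284818) → (-0.191241, 1.419872)
0.420000: (-0.191241, 1.419872); f=(0.131324, 0.271538) → (-0.163663, 1.476895)
(x(0.63), y(0.63)) ≈ (-0.1637, 1.4769)

-0.1637, 1.4769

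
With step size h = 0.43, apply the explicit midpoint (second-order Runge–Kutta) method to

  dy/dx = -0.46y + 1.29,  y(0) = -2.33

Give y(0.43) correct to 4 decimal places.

Midpoint: k1 = f(x_n, y_n); k2 = f(x_n + h/2, y_n + (h/2)·k1); y_{n+1} = y_n + h·k2.
x=0.000000, y=-2.330000:
  k1 = f(0.000000, -2.330000) = 2.361800
  k2 = f(0.215000, -1.822213) = 2.128218
  y ← -2.330000 + 0.43·2.128218 = -1.414866
y(0.43) ≈ -1.4149

-1.4149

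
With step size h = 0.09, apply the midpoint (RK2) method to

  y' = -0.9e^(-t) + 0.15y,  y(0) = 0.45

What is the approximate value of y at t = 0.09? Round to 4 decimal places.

0.3781

Midpoint: k1 = f(t_n, y_n); k2 = f(t_n + h/2, y_n + (h/2)·k1); y_{n+1} = y_n + h·k2.
t=0.000000, y=0.450000:
  k1 = f(0.000000, 0.450000) = -0.832500
  k2 = f(0.045000, 0.412538) = -0.798517
  y ← 0.450000 + 0.09·(-0.798517) = 0.378133
y(0.09) ≈ 0.3781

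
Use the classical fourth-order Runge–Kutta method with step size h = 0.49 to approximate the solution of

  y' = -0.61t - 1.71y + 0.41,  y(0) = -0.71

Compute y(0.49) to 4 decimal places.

-0.2310

RK4: k1 = f(t_n, y_n); k2 = f(t_n + h/2, y_n + (h/2)·k1); k3 = f(t_n + h/2, y_n + (h/2)·k2); k4 = f(t_n + h, y_n + h·k3); y_{n+1} = y_n + (h/6)·(k1 + 2k2 + 2k3 + k4).
t=0.000000, y=-0.710000:
  k1 = f(0.000000, -0.710000) = 1.624100
  k2 = f(0.245000, -0.312096) = 0.794233
  k3 = f(0.245000, -0.515413) = 1.141906
  k4 = f(0.490000, -0.150466) = 0.368397
  y ← -0.710000 + (0.49/6)·(k1 + 2k2 + 2k3 + k4) = -0.231043
y(0.49) ≈ -0.2310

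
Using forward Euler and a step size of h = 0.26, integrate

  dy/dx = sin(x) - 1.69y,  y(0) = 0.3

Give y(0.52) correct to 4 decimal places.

0.1611

Euler: y_{n+1} = y_n + h·f(x_n, y_n).
x=0.000000, y=0.300000: f=-0.507000 → y ← 0.300000 + 0.26·(-0.507000) = 0.168180
x=0.260000, y=0.168180: f=-0.027144 → y ← 0.168180 + 0.26·(-0.027144) = 0.161123
y(0.52) ≈ 0.1611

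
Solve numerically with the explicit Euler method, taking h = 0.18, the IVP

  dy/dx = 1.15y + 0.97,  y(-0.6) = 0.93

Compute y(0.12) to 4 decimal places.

2.9206

Euler: y_{n+1} = y_n + h·f(x_n, y_n).
x=-0.600000, y=0.930000: f=2.039500 → y ← 0.930000 + 0.18·2.039500 = 1.297110
x=-0.420000, y=1.297110: f=2.461676 → y ← 1.297110 + 0.18·2.461676 = 1.740212
x=-0.240000, y=1.740212: f=2.971244 → y ← 1.740212 + 0.18·2.971244 = 2.275036
x=-0.060000, y=2.275036: f=3.586291 → y ← 2.275036 + 0.18·3.586291 = 2.920568
y(0.12) ≈ 2.9206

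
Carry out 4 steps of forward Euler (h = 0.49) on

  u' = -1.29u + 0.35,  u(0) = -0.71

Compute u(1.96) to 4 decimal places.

Euler: u_{n+1} = u_n + h·f(x_n, u_n).
x=0.000000, u=-0.710000: f=1.265900 → u ← -0.710000 + 0.49·1.265900 = -0.089709
x=0.490000, u=-0.089709: f=0.465725 → u ← -0.089709 + 0.49·0.465725 = 0.138496
x=0.980000, u=0.138496: f=0.171340 → u ← 0.138496 + 0.49·0.171340 = 0.222453
x=1.470000, u=0.222453: f=0.063036 → u ← 0.222453 + 0.49·0.063036 = 0.253340
u(1.96) ≈ 0.2533

0.2533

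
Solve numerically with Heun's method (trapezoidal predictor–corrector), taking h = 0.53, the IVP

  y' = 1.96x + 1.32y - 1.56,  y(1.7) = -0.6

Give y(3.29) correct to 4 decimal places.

Heun: k1 = f(x_n, y_n); k2 = f(x_n + h, y_n + h·k1); y_{n+1} = y_n + (h/2)·(k1 + k2).
x=1.700000, y=-0.600000:
  k1 = f(1.700000, -0.600000) = 0.980000
  k2 = f(2.230000, -0.080600) = 2.704408
  y ← -0.600000 + (0.53/2)·(0.980000 + 2.704408) = 0.376368
x=2.230000, y=0.376368:
  k1 = f(2.230000, 0.376368) = 3.307606
  k2 = f(2.760000, 2.129399) = 6.660407
  y ← 0.376368 + (0.53/2)·(3.307606 + 6.660407) = 3.017892
x=2.760000, y=3.017892:
  k1 = f(2.760000, 3.017892) = 7.833217
  k2 = f(3.290000, 7.169496) = 14.352135
  y ← 3.017892 + (0.53/2)·(7.833217 + 14.352135) = 8.897010
y(3.29) ≈ 8.8970

8.8970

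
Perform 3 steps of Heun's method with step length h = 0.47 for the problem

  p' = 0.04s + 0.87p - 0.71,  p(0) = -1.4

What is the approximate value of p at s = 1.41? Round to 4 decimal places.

Heun: k1 = f(s_n, p_n); k2 = f(s_n + h, p_n + h·k1); p_{n+1} = p_n + (h/2)·(k1 + k2).
s=0.000000, p=-1.400000:
  k1 = f(0.000000, -1.400000) = -1.928000
  k2 = f(0.470000, -2.306160) = -2.697559
  p ← -1.400000 + (0.47/2)·(-1.928000 + (-2.697559)) = -2.487006
s=0.470000, p=-2.487006:
  k1 = f(0.470000, -2.487006) = -2.854896
  k2 = f(0.940000, -3.828807) = -4.003462
  p ← -2.487006 + (0.47/2)·(-2.854896 + (-4.003462)) = -4.098721
s=0.940000, p=-4.098721:
  k1 = f(0.940000, -4.098721) = -4.238287
  k2 = f(1.410000, -6.090715) = -5.952522
  p ← -4.098721 + (0.47/2)·(-4.238287 + (-5.952522)) = -6.493561
p(1.41) ≈ -6.4936

-6.4936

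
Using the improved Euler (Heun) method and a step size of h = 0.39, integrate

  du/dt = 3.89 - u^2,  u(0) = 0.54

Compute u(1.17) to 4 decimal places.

1.7203

Heun: k1 = f(t_n, u_n); k2 = f(t_n + h, u_n + h·k1); u_{n+1} = u_n + (h/2)·(k1 + k2).
t=0.000000, u=0.540000:
  k1 = f(0.000000, 0.540000) = 3.598400
  k2 = f(0.390000, 1.943376) = 0.113290
  u ← 0.540000 + (0.39/2)·(3.598400 + 0.113290) = 1.263779
t=0.390000, u=1.263779:
  k1 = f(0.390000, 1.263779) = 2.292861
  k2 = f(0.780000, 2.157995) = -0.766944
  u ← 1.263779 + (0.39/2)·(2.292861 + (-0.766944)) = 1.561333
t=0.780000, u=1.561333:
  k1 = f(0.780000, 1.561333) = 1.452238
  k2 = f(1.170000, 2.127706) = -0.637134
  u ← 1.561333 + (0.39/2)·(1.452238 + (-0.637134)) = 1.720279
u(1.17) ≈ 1.7203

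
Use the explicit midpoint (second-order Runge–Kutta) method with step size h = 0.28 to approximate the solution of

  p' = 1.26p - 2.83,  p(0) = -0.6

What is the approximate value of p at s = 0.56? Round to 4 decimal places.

-3.4526

Midpoint: k1 = f(s_n, p_n); k2 = f(s_n + h/2, p_n + (h/2)·k1); p_{n+1} = p_n + h·k2.
s=0.000000, p=-0.600000:
  k1 = f(0.000000, -0.600000) = -3.586000
  k2 = f(0.140000, -1.102040) = -4.218570
  p ← -0.600000 + 0.28·(-4.218570) = -1.781200
s=0.280000, p=-1.781200:
  k1 = f(0.280000, -1.781200) = -5.074312
  k2 = f(0.420000, -2.491603) = -5.969420
  p ← -1.781200 + 0.28·(-5.969420) = -3.452637
p(0.56) ≈ -3.4526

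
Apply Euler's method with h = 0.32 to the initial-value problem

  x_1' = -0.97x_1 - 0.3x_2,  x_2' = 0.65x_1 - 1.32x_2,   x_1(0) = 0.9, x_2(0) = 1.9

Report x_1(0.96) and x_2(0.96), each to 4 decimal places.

0.0434, 0.5184

Euler on (x_1,x_2): x_1_{n+1} = x_1_n + h·x_1', x_2_{n+1} = x_2_n + h·x_2'.
0.000000: (0.900000, 1.900000); f=(-1.443000, -1.923000) → (0.438240, 1.284640)
0.320000: (0.438240, 1.284640); f=(-0.810485, -1.410869) → (0.178885, 0.833162)
0.640000: (0.178885, 0.833162); f=(-0.423467, -0.983499) → (0.043375, 0.518442)
(x_1(0.96), x_2(0.96)) ≈ (0.0434, 0.5184)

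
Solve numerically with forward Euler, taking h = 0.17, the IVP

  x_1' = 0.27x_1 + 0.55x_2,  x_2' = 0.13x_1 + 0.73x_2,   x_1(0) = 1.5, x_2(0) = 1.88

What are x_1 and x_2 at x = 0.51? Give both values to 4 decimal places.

Euler on (x_1,x_2): x_1_{n+1} = x_1_n + h·x_1', x_2_{n+1} = x_2_n + h·x_2'.
0.000000: (1.500000, 1.880000); f=(1.439000, 1.567400) → (1.744630, 2.146458)
0.170000: (1.744630, 2.146458); f=(1.651602, 1.793716) → (2.025402, 2.451390)
0.340000: (2.025402, 2.451390); f=(1.895123, 2.052817) → (2.347573, 2.800369)
(x_1(0.51), x_2(0.51)) ≈ (2.3476, 2.8004)

2.3476, 2.8004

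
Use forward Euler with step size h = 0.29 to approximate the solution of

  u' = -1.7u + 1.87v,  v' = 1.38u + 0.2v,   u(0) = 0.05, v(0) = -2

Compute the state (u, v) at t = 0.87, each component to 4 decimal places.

Euler on (u,v): u_{n+1} = u_n + h·u', v_{n+1} = v_n + h·v'.
0.000000: (0.050000, -2.000000); f=(-3.825000, -0.331000) → (-1.059250, -2.095990)
0.290000: (-1.059250, -2.095990); f=(-2.118776, -1.880963) → (-1.673695, -2.641469)
0.580000: (-1.673695, -2.641469); f=(-2.094266, -2.837993) → (-2.281032, -3.464487)
(u(0.87), v(0.87)) ≈ (-2.2810, -3.4645)

-2.2810, -3.4645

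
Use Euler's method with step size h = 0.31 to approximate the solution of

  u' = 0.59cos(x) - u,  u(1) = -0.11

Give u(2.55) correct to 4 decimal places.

Euler: u_{n+1} = u_n + h·f(x_n, u_n).
x=1.000000, u=-0.110000: f=0.428778 → u ← -0.110000 + 0.31·0.428778 = 0.022921
x=1.310000, u=0.022921: f=0.129210 → u ← 0.022921 + 0.31·0.129210 = 0.062976
x=1.620000, u=0.062976: f=-0.091995 → u ← 0.062976 + 0.31·(-0.091995) = 0.034458
x=1.930000, u=0.034458: f=-0.241860 → u ← 0.034458 + 0.31·(-0.241860) = -0.040519
x=2.240000, u=-0.040519: f=-0.325495 → u ← -0.040519 + 0.31·(-0.325495) = -0.141422
u(2.55) ≈ -0.1414

-0.1414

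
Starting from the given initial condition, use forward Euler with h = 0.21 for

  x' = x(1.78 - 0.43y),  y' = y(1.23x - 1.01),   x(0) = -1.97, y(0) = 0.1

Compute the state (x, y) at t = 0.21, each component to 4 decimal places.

-2.6886, 0.0279

Euler on (x,y): x_{n+1} = x_n + h·x', y_{n+1} = y_n + h·y'.
0.000000: (-1.970000, 0.100000); f=(-3.421890, -0.343310) → (-2.688597, 0.027905)
(x(0.21), y(0.21)) ≈ (-2.6886, 0.0279)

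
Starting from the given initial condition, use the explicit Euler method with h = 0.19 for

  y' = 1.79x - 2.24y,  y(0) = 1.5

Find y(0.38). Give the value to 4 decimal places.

Euler: y_{n+1} = y_n + h·f(x_n, y_n).
x=0.000000, y=1.500000: f=-3.360000 → y ← 1.500000 + 0.19·(-3.360000) = 0.861600
x=0.190000, y=0.861600: f=-1.589884 → y ← 0.861600 + 0.19·(-1.589884) = 0.559522
y(0.38) ≈ 0.5595

0.5595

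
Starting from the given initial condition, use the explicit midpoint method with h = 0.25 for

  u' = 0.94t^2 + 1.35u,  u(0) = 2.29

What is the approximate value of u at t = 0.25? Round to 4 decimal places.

Midpoint: k1 = f(t_n, u_n); k2 = f(t_n + h/2, u_n + (h/2)·k1); u_{n+1} = u_n + h·k2.
t=0.000000, u=2.290000:
  k1 = f(0.000000, 2.290000) = 3.091500
  k2 = f(0.125000, 2.676438) = 3.627878
  u ← 2.290000 + 0.25·3.627878 = 3.196970
u(0.25) ≈ 3.1970

3.1970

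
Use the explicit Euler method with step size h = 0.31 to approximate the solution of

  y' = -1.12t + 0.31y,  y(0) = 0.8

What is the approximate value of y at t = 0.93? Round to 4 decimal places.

Euler: y_{n+1} = y_n + h·f(t_n, y_n).
t=0.000000, y=0.800000: f=0.248000 → y ← 0.800000 + 0.31·0.248000 = 0.876880
t=0.310000, y=0.876880: f=-0.075367 → y ← 0.876880 + 0.31·(-0.075367) = 0.853516
t=0.620000, y=0.853516: f=-0.429810 → y ← 0.853516 + 0.31·(-0.429810) = 0.720275
y(0.93) ≈ 0.7203

0.7203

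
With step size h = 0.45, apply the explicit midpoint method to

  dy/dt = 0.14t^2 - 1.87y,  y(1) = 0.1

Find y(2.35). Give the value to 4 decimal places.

Midpoint: k1 = f(t_n, y_n); k2 = f(t_n + h/2, y_n + (h/2)·k1); y_{n+1} = y_n + h·k2.
t=1.000000, y=0.100000:
  k1 = f(1.000000, 0.100000) = -0.047000
  k2 = f(1.225000, 0.089425) = 0.042863
  y ← 0.100000 + 0.45·0.042863 = 0.119288
t=1.450000, y=0.119288:
  k1 = f(1.450000, 0.119288) = 0.071281
  k2 = f(1.675000, 0.135326) = 0.139727
  y ← 0.119288 + 0.45·0.139727 = 0.182165
t=1.900000, y=0.182165:
  k1 = f(1.900000, 0.182165) = 0.164751
  k2 = f(2.125000, 0.219234) = 0.222219
  y ← 0.182165 + 0.45·0.222219 = 0.282164
y(2.35) ≈ 0.2822

0.2822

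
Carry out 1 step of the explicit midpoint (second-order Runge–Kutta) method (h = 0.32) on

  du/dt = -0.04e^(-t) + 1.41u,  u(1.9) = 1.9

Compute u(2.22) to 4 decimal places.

Midpoint: k1 = f(t_n, u_n); k2 = f(t_n + h/2, u_n + (h/2)·k1); u_{n+1} = u_n + h·k2.
t=1.900000, u=1.900000:
  k1 = f(1.900000, 1.900000) = 2.673017
  k2 = f(2.060000, 2.327683) = 3.276935
  u ← 1.900000 + 0.32·3.276935 = 2.948619
u(2.22) ≈ 2.9486

2.9486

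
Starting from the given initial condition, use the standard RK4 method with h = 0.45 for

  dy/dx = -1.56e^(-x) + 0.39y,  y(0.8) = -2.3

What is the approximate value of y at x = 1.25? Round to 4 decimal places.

-3.0207

RK4: k1 = f(x_n, y_n); k2 = f(x_n + h/2, y_n + (h/2)·k1); k3 = f(x_n + h/2, y_n + (h/2)·k2); k4 = f(x_n + h, y_n + h·k3); y_{n+1} = y_n + (h/6)·(k1 + 2k2 + 2k3 + k4).
x=0.800000, y=-2.300000:
  k1 = f(0.800000, -2.300000) = -1.597953
  k2 = f(1.025000, -2.659539) = -1.596943
  k3 = f(1.025000, -2.659312) = -1.596854
  k4 = f(1.250000, -3.018584) = -1.624195
  y ← -2.300000 + (0.45/6)·(k1 + 2k2 + 2k3 + k4) = -3.020731
y(1.25) ≈ -3.0207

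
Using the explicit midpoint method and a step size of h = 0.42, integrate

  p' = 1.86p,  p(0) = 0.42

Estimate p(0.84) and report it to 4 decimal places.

1.8282

Midpoint: k1 = f(t_n, p_n); k2 = f(t_n + h/2, p_n + (h/2)·k1); p_{n+1} = p_n + h·k2.
t=0.000000, p=0.420000:
  k1 = f(0.000000, 0.420000) = 0.781200
  k2 = f(0.210000, 0.584052) = 1.086337
  p ← 0.420000 + 0.42·1.086337 = 0.876261
t=0.420000, p=0.876261:
  k1 = f(0.420000, 0.876261) = 1.629846
  k2 = f(0.630000, 1.218529) = 2.266464
  p ← 0.876261 + 0.42·2.266464 = 1.828176
p(0.84) ≈ 1.8282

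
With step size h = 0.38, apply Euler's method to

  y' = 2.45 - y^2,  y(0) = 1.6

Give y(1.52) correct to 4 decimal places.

Euler: y_{n+1} = y_n + h·f(t_n, y_n).
t=0.000000, y=1.600000: f=-0.110000 → y ← 1.600000 + 0.38·(-0.110000) = 1.558200
t=0.380000, y=1.558200: f=0.022013 → y ← 1.558200 + 0.38·0.022013 = 1.566565
t=0.760000, y=1.566565: f=-0.004125 → y ← 1.566565 + 0.38·(-0.004125) = 1.564997
t=1.140000, y=1.564997: f=0.000784 → y ← 1.564997 + 0.38·0.000784 = 1.565295
y(1.52) ≈ 1.5653

1.5653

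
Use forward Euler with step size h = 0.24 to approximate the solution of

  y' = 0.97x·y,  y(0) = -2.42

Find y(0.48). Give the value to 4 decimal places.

-2.5552

Euler: y_{n+1} = y_n + h·f(x_n, y_n).
x=0.000000, y=-2.420000: f=0.000000 → y ← -2.420000 + 0.24·0.000000 = -2.420000
x=0.240000, y=-2.420000: f=-0.563376 → y ← -2.420000 + 0.24·(-0.563376) = -2.555210
y(0.48) ≈ -2.5552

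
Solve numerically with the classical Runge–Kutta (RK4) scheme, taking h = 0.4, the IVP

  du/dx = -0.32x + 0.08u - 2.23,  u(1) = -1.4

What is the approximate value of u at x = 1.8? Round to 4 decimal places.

RK4: k1 = f(x_n, u_n); k2 = f(x_n + h/2, u_n + (h/2)·k1); k3 = f(x_n + h/2, u_n + (h/2)·k2); k4 = f(x_n + h, u_n + h·k3); u_{n+1} = u_n + (h/6)·(k1 + 2k2 + 2k3 + k4).
x=1.000000, u=-1.400000:
  k1 = f(1.000000, -1.400000) = -2.662000
  k2 = f(1.200000, -1.932400) = -2.768592
  k3 = f(1.200000, -1.953718) = -2.770297
  k4 = f(1.400000, -2.508119) = -2.878650
  u ← -1.400000 + (0.4/6)·(k1 + 2k2 + 2k3 + k4) = -2.507895
x=1.400000, u=-2.507895:
  k1 = f(1.400000, -2.507895) = -2.878632
  k2 = f(1.600000, -3.083622) = -2.988690
  k3 = f(1.600000, -3.105633) = -2.990451
  k4 = f(1.800000, -3.704075) = -3.102326
  u ← -2.507895 + (0.4/6)·(k1 + 2k2 + 2k3 + k4) = -3.703844
u(1.8) ≈ -3.7038

-3.7038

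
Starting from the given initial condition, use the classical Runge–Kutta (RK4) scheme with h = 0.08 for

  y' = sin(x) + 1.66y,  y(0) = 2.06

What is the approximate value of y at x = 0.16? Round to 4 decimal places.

RK4: k1 = f(x_n, y_n); k2 = f(x_n + h/2, y_n + (h/2)·k1); k3 = f(x_n + h/2, y_n + (h/2)·k2); k4 = f(x_n + h, y_n + h·k3); y_{n+1} = y_n + (h/6)·(k1 + 2k2 + 2k3 + k4).
x=0.000000, y=2.060000:
  k1 = f(0.000000, 2.060000) = 3.419600
  k2 = f(0.040000, 2.196784) = 3.686651
  k3 = f(0.040000, 2.207466) = 3.704383
  k4 = f(0.080000, 2.356351) = 3.991457
  y ← 2.060000 + (0.08/6)·(k1 + 2k2 + 2k3 + k4) = 2.355908
x=0.080000, y=2.355908:
  k1 = f(0.080000, 2.355908) = 3.990723
  k2 = f(0.120000, 2.515537) = 4.295504
  k3 = f(0.120000, 2.527728) = 4.315741
  k4 = f(0.160000, 2.701168) = 4.643256
  y ← 2.355908 + (0.08/6)·(k1 + 2k2 + 2k3 + k4) = 2.700661
y(0.16) ≈ 2.7007

2.7007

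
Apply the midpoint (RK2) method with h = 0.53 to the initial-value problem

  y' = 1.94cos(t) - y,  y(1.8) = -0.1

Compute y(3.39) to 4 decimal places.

Midpoint: k1 = f(t_n, y_n); k2 = f(t_n + h/2, y_n + (h/2)·k1); y_{n+1} = y_n + h·k2.
t=1.800000, y=-0.100000:
  k1 = f(1.800000, -0.100000) = -0.340772
  k2 = f(2.065000, -0.190305) = -0.729897
  y ← -0.100000 + 0.53·(-0.729897) = -0.486845
t=2.330000, y=-0.486845:
  k1 = f(2.330000, -0.486845) = -0.848542
  k2 = f(2.595000, -0.711709) = -0.945634
  y ← -0.486845 + 0.53·(-0.945634) = -0.988031
t=2.860000, y=-0.988031:
  k1 = f(2.860000, -0.988031) = -0.875560
  k2 = f(3.125000, -1.220055) = -0.719678
  y ← -0.988031 + 0.53·(-0.719678) = -1.369461
y(3.39) ≈ -1.3695

-1.3695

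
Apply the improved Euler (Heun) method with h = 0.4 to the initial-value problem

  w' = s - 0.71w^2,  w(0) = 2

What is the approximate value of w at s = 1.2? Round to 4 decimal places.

Heun: k1 = f(s_n, w_n); k2 = f(s_n + h, w_n + h·k1); w_{n+1} = w_n + (h/2)·(k1 + k2).
s=0.000000, w=2.000000:
  k1 = f(0.000000, 2.000000) = -2.840000
  k2 = f(0.400000, 0.864000) = -0.130012
  w ← 2.000000 + (0.4/2)·(-2.840000 + (-0.130012)) = 1.405998
s=0.400000, w=1.405998:
  k1 = f(0.400000, 1.405998) = -1.003549
  k2 = f(0.800000, 1.004578) = 0.083484
  w ← 1.405998 + (0.4/2)·(-1.003549 + 0.083484) = 1.221985
s=0.800000, w=1.221985:
  k1 = f(0.800000, 1.221985) = -0.260205
  k2 = f(1.200000, 1.117903) = 0.312708
  w ← 1.221985 + (0.4/2)·(-0.260205 + 0.312708) = 1.232485
w(1.2) ≈ 1.2325

1.2325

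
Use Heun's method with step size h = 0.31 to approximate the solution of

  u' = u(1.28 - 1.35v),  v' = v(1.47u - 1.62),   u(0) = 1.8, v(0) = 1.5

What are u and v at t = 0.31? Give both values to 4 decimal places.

1.2941, 1.8657

Heun on (u,v): k1 = f(t_n, state_n); k2 = f(t_n + h, state_n + h·k1); state_{n+1} = state_n + (h/2)·(k1 + k2).
0.000000: (1.800000, 1.500000)
  k1 = (-1.341000, 1.539000)
  predictor → (1.384290, 1.977090)
  k2 = (-1.922878, 0.820307)
  → (1.294099, 1.865693)
(u(0.31), v(0.31)) ≈ (1.2941, 1.8657)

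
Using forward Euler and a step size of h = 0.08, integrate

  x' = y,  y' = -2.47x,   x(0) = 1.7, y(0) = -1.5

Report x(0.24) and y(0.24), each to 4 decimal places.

Euler on (x,y): x_{n+1} = x_n + h·x', y_{n+1} = y_n + h·y'.
0.000000: (1.700000, -1.500000); f=(-1.500000, -4.199000) → (1.580000, -1.835920)
0.080000: (1.580000, -1.835920); f=(-1.835920, -3.902600) → (1.433126, -2.148128)
0.160000: (1.433126, -2.148128); f=(-2.148128, -3.539822) → (1.261276, -2.431314)
(x(0.24), y(0.24)) ≈ (1.2613, -2.4313)

1.2613, -2.4313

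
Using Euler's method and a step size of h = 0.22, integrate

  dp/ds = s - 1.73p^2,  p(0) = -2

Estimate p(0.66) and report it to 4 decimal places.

Euler: p_{n+1} = p_n + h·f(s_n, p_n).
s=0.000000, p=-2.000000: f=-6.920000 → p ← -2.000000 + 0.22·(-6.920000) = -3.522400
s=0.220000, p=-3.522400: f=-21.244632 → p ← -3.522400 + 0.22·(-21.244632) = -8.196219
s=0.440000, p=-8.196219: f=-115.777952 → p ← -8.196219 + 0.22·(-115.777952) = -33.667368
p(0.66) ≈ -33.6674

-33.6674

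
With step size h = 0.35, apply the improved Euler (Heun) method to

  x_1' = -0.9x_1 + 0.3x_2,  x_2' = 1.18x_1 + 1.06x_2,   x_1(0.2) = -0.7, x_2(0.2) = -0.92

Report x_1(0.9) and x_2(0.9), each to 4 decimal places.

Heun on (x_1,x_2): k1 = f(t_n, state_n); k2 = f(t_n + h, state_n + h·k1); state_{n+1} = state_n + (h/2)·(k1 + k2).
0.200000: (-0.700000, -0.920000)
  k1 = (0.354000, -1.801200)
  predictor → (-0.576100, -1.550420)
  k2 = (0.053364, -2.323243)
  → (-0.628711, -1.641778)
0.550000: (-0.628711, -1.641778)
  k1 = (0.073307, -2.482164)
  predictor → (-0.603054, -2.510535)
  k2 = (-0.210412, -3.372770)
  → (-0.652705, -2.666391)
(x_1(0.9), x_2(0.9)) ≈ (-0.6527, -2.6664)

-0.6527, -2.6664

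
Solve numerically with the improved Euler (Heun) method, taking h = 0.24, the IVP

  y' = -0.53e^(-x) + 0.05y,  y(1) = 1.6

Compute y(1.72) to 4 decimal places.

Heun: k1 = f(x_n, y_n); k2 = f(x_n + h, y_n + h·k1); y_{n+1} = y_n + (h/2)·(k1 + k2).
x=1.000000, y=1.600000:
  k1 = f(1.000000, 1.600000) = -0.114976
  k2 = f(1.240000, 1.572406) = -0.074753
  y ← 1.600000 + (0.24/2)·(-0.114976 + (-0.074753)) = 1.577232
x=1.240000, y=1.577232:
  k1 = f(1.240000, 1.577232) = -0.074512
  k2 = f(1.480000, 1.559350) = -0.042680
  y ← 1.577232 + (0.24/2)·(-0.074512 + (-0.042680)) = 1.563169
x=1.480000, y=1.563169:
  k1 = f(1.480000, 1.563169) = -0.042490
  k2 = f(1.720000, 1.552972) = -0.017256
  y ← 1.563169 + (0.24/2)·(-0.042490 + (-0.017256)) = 1.556000
y(1.72) ≈ 1.5560

1.5560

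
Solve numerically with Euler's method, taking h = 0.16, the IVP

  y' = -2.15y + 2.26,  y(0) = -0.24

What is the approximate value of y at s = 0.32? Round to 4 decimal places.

Euler: y_{n+1} = y_n + h·f(s_n, y_n).
s=0.000000, y=-0.240000: f=2.776000 → y ← -0.240000 + 0.16·2.776000 = 0.204160
s=0.160000, y=0.204160: f=1.821056 → y ← 0.204160 + 0.16·1.821056 = 0.495529
y(0.32) ≈ 0.4955

0.4955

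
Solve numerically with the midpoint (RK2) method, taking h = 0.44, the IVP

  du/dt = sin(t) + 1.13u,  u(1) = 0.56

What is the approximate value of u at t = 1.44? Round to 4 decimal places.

1.4129

Midpoint: k1 = f(t_n, u_n); k2 = f(t_n + h/2, u_n + (h/2)·k1); u_{n+1} = u_n + h·k2.
t=1.000000, u=0.560000:
  k1 = f(1.000000, 0.560000) = 1.474271
  k2 = f(1.220000, 0.884340) = 1.938403
  u ← 0.560000 + 0.44·1.938403 = 1.412897
u(1.44) ≈ 1.4129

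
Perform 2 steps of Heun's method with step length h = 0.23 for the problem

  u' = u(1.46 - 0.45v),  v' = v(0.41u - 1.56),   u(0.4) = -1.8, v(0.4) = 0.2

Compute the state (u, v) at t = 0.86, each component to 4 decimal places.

-3.4093, 0.0680

Heun on (u,v): k1 = f(t_n, state_n); k2 = f(t_n + h, state_n + h·k1); state_{n+1} = state_n + (h/2)·(k1 + k2).
0.400000: (-1.800000, 0.200000)
  k1 = (-2.466000, -0.459600)
  predictor → (-2.367180, 0.094292)
  k2 = (-3.355640, -0.238610)
  → (-2.469489, 0.119706)
0.630000: (-2.469489, 0.119706)
  k1 = (-3.472428, -0.307942)
  predictor → (-3.268147, 0.048879)
  k2 = (-4.699610, -0.141747)
  → (-3.409273, 0.067992)
(u(0.86), v(0.86)) ≈ (-3.4093, 0.0680)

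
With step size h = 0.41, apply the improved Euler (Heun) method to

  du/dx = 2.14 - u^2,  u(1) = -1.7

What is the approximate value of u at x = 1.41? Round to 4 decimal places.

-2.2412

Heun: k1 = f(x_n, u_n); k2 = f(x_n + h, u_n + h·k1); u_{n+1} = u_n + (h/2)·(k1 + k2).
x=1.000000, u=-1.700000:
  k1 = f(1.000000, -1.700000) = -0.750000
  k2 = f(1.410000, -2.007500) = -1.890056
  u ← -1.700000 + (0.41/2)·(-0.750000 + (-1.890056)) = -2.241212
u(1.41) ≈ -2.2412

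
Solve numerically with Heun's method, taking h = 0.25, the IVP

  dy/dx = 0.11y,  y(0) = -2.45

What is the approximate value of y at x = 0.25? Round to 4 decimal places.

Heun: k1 = f(x_n, y_n); k2 = f(x_n + h, y_n + h·k1); y_{n+1} = y_n + (h/2)·(k1 + k2).
x=0.000000, y=-2.450000:
  k1 = f(0.000000, -2.450000) = -0.269500
  k2 = f(0.250000, -2.517375) = -0.276911
  y ← -2.450000 + (0.25/2)·(-0.269500 + (-0.276911)) = -2.518301
y(0.25) ≈ -2.5183

-2.5183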